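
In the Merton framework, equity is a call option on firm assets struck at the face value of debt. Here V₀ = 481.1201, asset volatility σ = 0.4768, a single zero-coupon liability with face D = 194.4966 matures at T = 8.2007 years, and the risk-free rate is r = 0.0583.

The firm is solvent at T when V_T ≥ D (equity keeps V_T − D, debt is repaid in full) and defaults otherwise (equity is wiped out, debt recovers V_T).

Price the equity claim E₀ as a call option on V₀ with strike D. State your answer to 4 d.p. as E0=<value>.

d₁ = [ln(V₀/D) + (r + σ²/2)T] / (σ√T)
   = [ln(481.1201/194.4966) + (0.0583 + 0.5·0.4768²)·8.2007] / (0.4768·√8.2007)
   = [0.905702 + 1.410267] / 1.365406 = 1.696177
d₂ = d₁ − σ√T = 1.696177 − 1.365406 = 0.330771
N(d₁) = 0.955074,  N(d₂) = 0.629591,  e^(−rT) = 0.619960
E₀ = V₀·N(d₁) − D·e^(−rT)·N(d₂)
   = 481.1201·0.955074 − 194.4966·0.619960·0.629591 = 383.589048

E0=383.5890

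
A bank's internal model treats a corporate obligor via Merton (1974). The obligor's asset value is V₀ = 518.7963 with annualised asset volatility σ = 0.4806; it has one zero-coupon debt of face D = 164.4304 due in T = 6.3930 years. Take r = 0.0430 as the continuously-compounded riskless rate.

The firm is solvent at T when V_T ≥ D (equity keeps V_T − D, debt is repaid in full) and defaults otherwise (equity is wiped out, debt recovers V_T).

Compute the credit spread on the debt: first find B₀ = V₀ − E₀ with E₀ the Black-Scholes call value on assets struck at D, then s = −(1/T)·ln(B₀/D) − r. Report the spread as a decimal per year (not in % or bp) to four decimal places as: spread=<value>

spread=0.0218

d₁ = [ln(V₀/D) + (r + σ²/2)T] / (σ√T)
   = [ln(518.7963/164.4304) + (0.0430 + 0.5·0.4806²)·6.3930] / (0.4806·√6.3930)
   = [1.149024 + 1.013215] / 1.215167 = 1.779375
d₂ = d₁ − σ√T = 1.779375 − 1.215167 = 0.564208
N(d₁) = 0.962411,  N(d₂) = 0.713694,  e^(−rT) = 0.759649
E₀ = V₀·N(d₁) − D·e^(−rT)·N(d₂)
   = 518.7963·0.962411 − 164.4304·0.759649·0.713694 = 410.148179
B₀ = V₀ − E₀ = 518.7963 − 410.148179 = 108.648121
spread = −(1/T)·ln(B₀/D) − r = −(1/6.3930)·ln(108.648121/164.4304) − 0.0430 = 0.02181667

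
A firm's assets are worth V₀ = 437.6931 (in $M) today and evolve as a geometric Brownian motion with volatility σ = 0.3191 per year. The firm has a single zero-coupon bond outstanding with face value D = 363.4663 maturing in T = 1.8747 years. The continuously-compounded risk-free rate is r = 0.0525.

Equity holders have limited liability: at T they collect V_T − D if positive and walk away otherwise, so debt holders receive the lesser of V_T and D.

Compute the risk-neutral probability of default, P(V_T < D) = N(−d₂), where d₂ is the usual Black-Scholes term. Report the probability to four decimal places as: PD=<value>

PD=0.3328

d₁ = [ln(V₀/D) + (r + σ²/2)T] / (σ√T)
   = [ln(437.6931/363.4663) + (0.0525 + 0.5·0.3191²)·1.8747] / (0.3191·√1.8747)
   = [0.185831 + 0.193867] / 0.436911 = 0.869053
d₂ = d₁ − σ√T = 0.869053 − 0.436911 = 0.432142
risk-neutral PD = N(−d₂) = N(-0.432142) = 0.332819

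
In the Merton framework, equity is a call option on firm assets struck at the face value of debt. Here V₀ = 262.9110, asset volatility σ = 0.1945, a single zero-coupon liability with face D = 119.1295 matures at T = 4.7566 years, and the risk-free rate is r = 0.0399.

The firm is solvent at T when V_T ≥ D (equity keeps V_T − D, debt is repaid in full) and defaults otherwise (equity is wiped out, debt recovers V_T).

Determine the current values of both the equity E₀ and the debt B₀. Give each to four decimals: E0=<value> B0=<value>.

E0=164.6108 B0=98.3002

d₁ = [ln(V₀/D) + (r + σ²/2)T] / (σ√T)
   = [ln(262.9110/119.1295) + (0.0399 + 0.5·0.1945²)·4.7566] / (0.1945·√4.7566)
   = [0.791604 + 0.279760] / 0.424197 = 2.525628
d₂ = d₁ − σ√T = 2.525628 − 0.424197 = 2.101430
N(d₁) = 0.994225,  N(d₂) = 0.982198,  e^(−rT) = 0.827134
E₀ = V₀·N(d₁) − D·e^(−rT)·N(d₂)
   = 262.9110·0.994225 − 119.1295·0.827134·0.982198 = 164.610815
B₀ = V₀ − E₀ = 262.9110 − 164.610815 = 98.300185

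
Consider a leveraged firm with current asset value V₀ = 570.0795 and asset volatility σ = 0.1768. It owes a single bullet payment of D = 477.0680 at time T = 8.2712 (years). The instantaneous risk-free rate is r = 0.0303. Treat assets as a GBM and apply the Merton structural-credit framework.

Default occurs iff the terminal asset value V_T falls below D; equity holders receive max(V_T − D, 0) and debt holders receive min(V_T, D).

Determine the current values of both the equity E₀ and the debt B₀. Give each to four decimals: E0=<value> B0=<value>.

E0=224.3118 B0=345.7677

d₁ = [ln(V₀/D) + (r + σ²/2)T] / (σ√T)
   = [ln(570.0795/477.0680) + (0.0303 + 0.5·0.1768²)·8.2712] / (0.1768·√8.2712)
   = [0.178117 + 0.379889] / 0.508471 = 1.097418
d₂ = d₁ − σ√T = 1.097418 − 0.508471 = 0.588947
N(d₁) = 0.863771,  N(d₂) = 0.722051,  e^(−rT) = 0.778320
E₀ = V₀·N(d₁) − D·e^(−rT)·N(d₂)
   = 570.0795·0.863771 − 477.0680·0.778320·0.722051 = 224.311836
B₀ = V₀ − E₀ = 570.0795 − 224.311836 = 345.767664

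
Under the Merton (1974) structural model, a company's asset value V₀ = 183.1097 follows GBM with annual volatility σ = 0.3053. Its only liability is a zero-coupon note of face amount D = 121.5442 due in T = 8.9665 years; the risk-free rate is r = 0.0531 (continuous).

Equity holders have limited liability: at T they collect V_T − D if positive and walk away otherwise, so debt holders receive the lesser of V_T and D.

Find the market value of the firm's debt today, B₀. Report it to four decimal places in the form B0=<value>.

d₁ = [ln(V₀/D) + (r + σ²/2)T] / (σ√T)
   = [ln(183.1097/121.5442) + (0.0531 + 0.5·0.3053²)·8.9665] / (0.3053·√8.9665)
   = [0.409807 + 0.893996] / 0.914194 = 1.426179
d₂ = d₁ − σ√T = 1.426179 − 0.914194 = 0.511985
N(d₁) = 0.923092,  N(d₂) = 0.695669,  e^(−rT) = 0.621188
E₀ = V₀·N(d₁) − D·e^(−rT)·N(d₂)
   = 183.1097·0.923092 − 121.5442·0.621188·0.695669 = 116.502734
B₀ = V₀ − E₀ = 183.1097 − 116.502734 = 66.606966

B0=66.6070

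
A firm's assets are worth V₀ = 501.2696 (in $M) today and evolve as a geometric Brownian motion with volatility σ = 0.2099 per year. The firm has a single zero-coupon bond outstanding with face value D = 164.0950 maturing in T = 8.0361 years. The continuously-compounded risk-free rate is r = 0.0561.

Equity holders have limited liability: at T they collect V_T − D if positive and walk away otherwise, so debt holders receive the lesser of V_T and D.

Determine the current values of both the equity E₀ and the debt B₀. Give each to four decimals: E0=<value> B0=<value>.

E0=396.8964 B0=104.3732

d₁ = [ln(V₀/D) + (r + σ²/2)T] / (σ√T)
   = [ln(501.2696/164.0950) + (0.0561 + 0.5·0.2099²)·8.0361] / (0.2099·√8.0361)
   = [1.116699 + 0.627852] / 0.595025 = 2.931896
d₂ = d₁ − σ√T = 2.931896 − 0.595025 = 2.336871
N(d₁) = 0.998316,  N(d₂) = 0.990277,  e^(−rT) = 0.637102
E₀ = V₀·N(d₁) − D·e^(−rT)·N(d₂)
   = 501.2696·0.998316 − 164.0950·0.637102·0.990277 = 396.896416
B₀ = V₀ − E₀ = 501.2696 − 396.896416 = 104.373184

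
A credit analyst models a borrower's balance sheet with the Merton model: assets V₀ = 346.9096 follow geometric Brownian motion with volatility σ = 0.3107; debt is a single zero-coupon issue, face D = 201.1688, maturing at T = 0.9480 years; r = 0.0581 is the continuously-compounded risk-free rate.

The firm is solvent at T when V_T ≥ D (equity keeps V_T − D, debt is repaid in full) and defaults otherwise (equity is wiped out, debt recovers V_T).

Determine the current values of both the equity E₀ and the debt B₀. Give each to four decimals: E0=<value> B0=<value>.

E0=157.2053 B0=189.7043

d₁ = [ln(V₀/D) + (r + σ²/2)T] / (σ√T)
   = [ln(346.9096/201.1688) + (0.0581 + 0.5·0.3107²)·0.9480] / (0.3107·√0.9480)
   = [0.544920 + 0.100836] / 0.302514 = 2.134632
d₂ = d₁ − σ√T = 2.134632 − 0.302514 = 1.832118
N(d₁) = 0.983604,  N(d₂) = 0.966533,  e^(−rT) = 0.946411
E₀ = V₀·N(d₁) − D·e^(−rT)·N(d₂)
   = 346.9096·0.983604 − 201.1688·0.946411·0.966533 = 157.205260
B₀ = V₀ − E₀ = 346.9096 − 157.205260 = 189.704340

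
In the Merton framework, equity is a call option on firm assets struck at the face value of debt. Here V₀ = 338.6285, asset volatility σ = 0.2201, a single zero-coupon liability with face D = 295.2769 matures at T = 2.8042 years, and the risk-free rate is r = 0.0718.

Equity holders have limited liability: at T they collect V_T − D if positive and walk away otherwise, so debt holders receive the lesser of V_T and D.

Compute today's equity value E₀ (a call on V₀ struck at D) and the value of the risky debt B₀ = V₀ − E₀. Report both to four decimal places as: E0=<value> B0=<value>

d₁ = [ln(V₀/D) + (r + σ²/2)T] / (σ√T)
   = [ln(338.6285/295.2769) + (0.0718 + 0.5·0.2201²)·2.8042] / (0.2201·√2.8042)
   = [0.136990 + 0.269265] / 0.368574 = 1.102235
d₂ = d₁ − σ√T = 1.102235 − 0.368574 = 0.733661
N(d₁) = 0.864820,  N(d₂) = 0.768422,  e^(−rT) = 0.817633
E₀ = V₀·N(d₁) − D·e^(−rT)·N(d₂)
   = 338.6285·0.864820 − 295.2769·0.817633·0.768422 = 107.333977
B₀ = V₀ − E₀ = 338.6285 − 107.333977 = 231.294523

E0=107.3340 B0=231.2945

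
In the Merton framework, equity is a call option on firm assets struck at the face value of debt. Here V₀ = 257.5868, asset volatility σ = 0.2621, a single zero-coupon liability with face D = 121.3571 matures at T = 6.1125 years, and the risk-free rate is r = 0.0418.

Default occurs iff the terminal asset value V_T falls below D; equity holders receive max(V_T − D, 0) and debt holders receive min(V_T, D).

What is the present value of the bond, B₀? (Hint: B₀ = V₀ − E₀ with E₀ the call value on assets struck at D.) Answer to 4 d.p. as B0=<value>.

d₁ = [ln(V₀/D) + (r + σ²/2)T] / (σ√T)
   = [ln(257.5868/121.3571) + (0.0418 + 0.5·0.2621²)·6.1125] / (0.2621·√6.1125)
   = [0.752619 + 0.465456] / 0.648002 = 1.879739
d₂ = d₁ − σ√T = 1.879739 − 0.648002 = 1.231737
N(d₁) = 0.969928,  N(d₂) = 0.890976,  e^(−rT) = 0.774527
E₀ = V₀·N(d₁) − D·e^(−rT)·N(d₂)
   = 257.5868·0.969928 − 121.3571·0.774527·0.890976 = 166.093934
B₀ = V₀ − E₀ = 257.5868 − 166.093934 = 91.492866

B0=91.4929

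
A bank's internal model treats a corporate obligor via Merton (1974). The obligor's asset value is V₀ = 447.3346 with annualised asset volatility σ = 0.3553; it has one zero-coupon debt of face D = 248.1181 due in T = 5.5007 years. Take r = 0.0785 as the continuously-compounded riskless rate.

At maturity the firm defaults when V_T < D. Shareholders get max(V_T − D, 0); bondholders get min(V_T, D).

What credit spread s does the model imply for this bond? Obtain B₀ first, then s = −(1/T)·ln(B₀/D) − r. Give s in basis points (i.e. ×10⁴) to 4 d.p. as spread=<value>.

d₁ = [ln(V₀/D) + (r + σ²/2)T] / (σ√T)
   = [ln(447.3346/248.1181) + (0.0785 + 0.5·0.3553²)·5.5007] / (0.3553·√5.5007)
   = [0.589402 + 0.779004] / 0.833305 = 1.642142
d₂ = d₁ − σ√T = 1.642142 − 0.833305 = 0.808837
N(d₁) = 0.949720,  N(d₂) = 0.790695,  e^(−rT) = 0.649336
E₀ = V₀·N(d₁) − D·e^(−rT)·N(d₂)
   = 447.3346·0.949720 − 248.1181·0.649336·0.790695 = 297.451949
B₀ = V₀ − E₀ = 447.3346 − 297.451949 = 149.882651
spread = −(1/T)·ln(B₀/D) − r = −(1/5.5007)·ln(149.882651/248.1181) − 0.0785 = 0.01313419
in basis points: 0.01313419 × 10⁴ = 131.3419 bp

spread=131.3419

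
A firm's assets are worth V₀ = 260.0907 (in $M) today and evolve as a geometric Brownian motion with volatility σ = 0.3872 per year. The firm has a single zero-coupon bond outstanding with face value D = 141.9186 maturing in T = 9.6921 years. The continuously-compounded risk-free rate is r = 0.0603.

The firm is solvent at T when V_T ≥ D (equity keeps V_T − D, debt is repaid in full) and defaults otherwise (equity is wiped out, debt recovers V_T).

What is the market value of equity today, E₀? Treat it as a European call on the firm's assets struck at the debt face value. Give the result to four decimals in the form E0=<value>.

d₁ = [ln(V₀/D) + (r + σ²/2)T] / (σ√T)
   = [ln(260.0907/141.9186) + (0.0603 + 0.5·0.3872²)·9.6921] / (0.3872·√9.6921)
   = [0.605777 + 1.310972] / 1.205436 = 1.590087
d₂ = d₁ − σ√T = 1.590087 − 1.205436 = 0.384651
N(d₁) = 0.944092,  N(d₂) = 0.649752,  e^(−rT) = 0.557421
E₀ = V₀·N(d₁) − D·e^(−rT)·N(d₂)
   = 260.0907·0.944092 − 141.9186·0.557421·0.649752 = 194.148774

E0=194.1488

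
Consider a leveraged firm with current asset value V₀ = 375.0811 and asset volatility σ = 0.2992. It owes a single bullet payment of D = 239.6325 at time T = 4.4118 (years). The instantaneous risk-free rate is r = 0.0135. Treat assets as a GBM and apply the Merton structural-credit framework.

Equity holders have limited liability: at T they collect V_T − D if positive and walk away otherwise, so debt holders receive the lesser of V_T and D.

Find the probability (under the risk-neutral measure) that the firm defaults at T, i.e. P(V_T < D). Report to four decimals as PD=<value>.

PD=0.3108

d₁ = [ln(V₀/D) + (r + σ²/2)T] / (σ√T)
   = [ln(375.0811/239.6325) + (0.0135 + 0.5·0.2992²)·4.4118] / (0.2992·√4.4118)
   = [0.448036 + 0.257033] / 0.628448 = 1.121920
d₂ = d₁ − σ√T = 1.121920 − 0.628448 = 0.493472
risk-neutral PD = N(−d₂) = N(-0.493472) = 0.310840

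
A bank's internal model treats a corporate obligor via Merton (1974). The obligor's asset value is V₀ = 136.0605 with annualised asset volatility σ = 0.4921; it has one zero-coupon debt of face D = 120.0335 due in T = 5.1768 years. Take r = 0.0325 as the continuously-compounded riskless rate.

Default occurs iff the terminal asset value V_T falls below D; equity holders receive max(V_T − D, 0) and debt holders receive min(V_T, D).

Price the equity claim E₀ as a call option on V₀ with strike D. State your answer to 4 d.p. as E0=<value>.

E0=69.2428

d₁ = [ln(V₀/D) + (r + σ²/2)T] / (σ√T)
   = [ln(136.0605/120.0335) + (0.0325 + 0.5·0.4921²)·5.1768] / (0.4921·√5.1768)
   = [0.125329 + 0.795059] / 1.119655 = 0.822028
d₂ = d₁ − σ√T = 0.822028 − 1.119655 = -0.297626
N(d₁) = 0.794470,  N(d₂) = 0.382994,  e^(−rT) = 0.845146
E₀ = V₀·N(d₁) − D·e^(−rT)·N(d₂)
   = 136.0605·0.794470 − 120.0335·0.845146·0.382994 = 69.242770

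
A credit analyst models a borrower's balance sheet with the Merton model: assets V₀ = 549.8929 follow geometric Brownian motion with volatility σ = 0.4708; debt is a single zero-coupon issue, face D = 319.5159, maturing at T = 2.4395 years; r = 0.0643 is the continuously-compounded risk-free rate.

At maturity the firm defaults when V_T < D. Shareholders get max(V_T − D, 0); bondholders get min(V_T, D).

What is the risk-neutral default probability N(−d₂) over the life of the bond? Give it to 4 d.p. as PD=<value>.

d₁ = [ln(V₀/D) + (r + σ²/2)T] / (σ√T)
   = [ln(549.8929/319.5159) + (0.0643 + 0.5·0.4708²)·2.4395] / (0.4708·√2.4395)
   = [0.542916 + 0.427221] / 0.735338 = 1.319308
d₂ = d₁ − σ√T = 1.319308 − 0.735338 = 0.583970
risk-neutral PD = N(−d₂) = N(-0.583970) = 0.279620

PD=0.2796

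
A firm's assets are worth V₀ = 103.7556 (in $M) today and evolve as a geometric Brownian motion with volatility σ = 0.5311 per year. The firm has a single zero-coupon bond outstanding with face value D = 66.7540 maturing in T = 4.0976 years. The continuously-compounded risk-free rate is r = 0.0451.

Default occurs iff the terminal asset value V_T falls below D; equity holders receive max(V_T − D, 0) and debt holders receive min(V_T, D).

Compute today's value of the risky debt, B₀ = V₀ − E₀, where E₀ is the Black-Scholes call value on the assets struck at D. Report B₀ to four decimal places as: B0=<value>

B0=42.3683

d₁ = [ln(V₀/D) + (r + σ²/2)T] / (σ√T)
   = [ln(103.7556/66.7540) + (0.0451 + 0.5·0.5311²)·4.0976] / (0.5311·√4.0976)
   = [0.441024 + 0.762701] / 1.075081 = 1.119660
d₂ = d₁ − σ√T = 1.119660 − 1.075081 = 0.044579
N(d₁) = 0.868571,  N(d₂) = 0.517779,  e^(−rT) = 0.831269
E₀ = V₀·N(d₁) − D·e^(−rT)·N(d₂)
   = 103.7556·0.868571 − 66.7540·0.831269·0.517779 = 61.387255
B₀ = V₀ − E₀ = 103.7556 − 61.387255 = 42.368345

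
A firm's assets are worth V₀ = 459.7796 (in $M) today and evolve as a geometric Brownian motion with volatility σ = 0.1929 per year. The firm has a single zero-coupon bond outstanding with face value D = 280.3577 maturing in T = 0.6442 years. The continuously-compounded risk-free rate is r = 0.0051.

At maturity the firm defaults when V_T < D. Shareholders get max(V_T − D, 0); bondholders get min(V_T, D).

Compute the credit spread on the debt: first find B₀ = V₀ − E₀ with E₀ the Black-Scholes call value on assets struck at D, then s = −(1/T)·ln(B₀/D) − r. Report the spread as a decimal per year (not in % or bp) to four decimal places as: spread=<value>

spread=0.0001

d₁ = [ln(V₀/D) + (r + σ²/2)T] / (σ√T)
   = [ln(459.7796/280.3577) + (0.0051 + 0.5·0.1929²)·0.6442] / (0.1929·√0.6442)
   = [0.494681 + 0.015271] / 0.154826 = 3.293719
d₂ = d₁ − σ√T = 3.293719 − 0.154826 = 3.138894
N(d₁) = 0.999506,  N(d₂) = 0.999152,  e^(−rT) = 0.996720
E₀ = V₀·N(d₁) − D·e^(−rT)·N(d₂)
   = 459.7796·0.999506 − 280.3577·0.996720·0.999152 = 180.351132
B₀ = V₀ − E₀ = 459.7796 − 180.351132 = 279.428468
spread = −(1/T)·ln(B₀/D) − r = −(1/0.6442)·ln(279.428468/280.3577) − 0.0051 = 0.00005361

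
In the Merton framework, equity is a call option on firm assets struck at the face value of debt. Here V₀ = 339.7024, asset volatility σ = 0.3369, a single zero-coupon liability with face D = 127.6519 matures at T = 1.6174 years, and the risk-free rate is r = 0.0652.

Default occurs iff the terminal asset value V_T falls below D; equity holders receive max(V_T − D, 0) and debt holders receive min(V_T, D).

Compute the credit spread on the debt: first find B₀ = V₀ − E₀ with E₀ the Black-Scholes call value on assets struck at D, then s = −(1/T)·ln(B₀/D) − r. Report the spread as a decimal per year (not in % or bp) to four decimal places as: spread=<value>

d₁ = [ln(V₀/D) + (r + σ²/2)T] / (σ√T)
   = [ln(339.7024/127.6519) + (0.0652 + 0.5·0.3369²)·1.6174] / (0.3369·√1.6174)
   = [0.978763 + 0.197243] / 0.428459 = 2.744731
d₂ = d₁ − σ√T = 2.744731 − 0.428459 = 2.316272
N(d₁) = 0.996972,  N(d₂) = 0.989728,  e^(−rT) = 0.899915
E₀ = V₀·N(d₁) − D·e^(−rT)·N(d₂)
   = 339.7024·0.996972 − 127.6519·0.899915·0.989728 = 224.977831
B₀ = V₀ − E₀ = 339.7024 − 224.977831 = 114.724569
spread = −(1/T)·ln(B₀/D) − r = −(1/1.6174)·ln(114.724569/127.6519) − 0.0652 = 0.00081510

spread=0.0008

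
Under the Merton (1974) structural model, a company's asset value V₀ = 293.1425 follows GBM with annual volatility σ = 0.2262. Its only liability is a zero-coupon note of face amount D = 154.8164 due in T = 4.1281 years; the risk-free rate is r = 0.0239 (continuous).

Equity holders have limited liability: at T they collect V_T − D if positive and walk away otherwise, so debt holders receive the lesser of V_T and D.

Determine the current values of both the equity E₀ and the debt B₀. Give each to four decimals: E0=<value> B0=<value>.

d₁ = [ln(V₀/D) + (r + σ²/2)T] / (σ√T)
   = [ln(293.1425/154.8164) + (0.0239 + 0.5·0.2262²)·4.1281] / (0.2262·√4.1281)
   = [0.638419 + 0.204272] / 0.459587 = 1.833582
d₂ = d₁ − σ√T = 1.833582 − 0.459587 = 1.373996
N(d₁) = 0.966642,  N(d₂) = 0.915278,  e^(−rT) = 0.906049
E₀ = V₀·N(d₁) − D·e^(−rT)·N(d₂)
   = 293.1425·0.966642 − 154.8164·0.906049·0.915278 = 154.976566
B₀ = V₀ − E₀ = 293.1425 − 154.976566 = 138.165934

E0=154.9766 B0=138.1659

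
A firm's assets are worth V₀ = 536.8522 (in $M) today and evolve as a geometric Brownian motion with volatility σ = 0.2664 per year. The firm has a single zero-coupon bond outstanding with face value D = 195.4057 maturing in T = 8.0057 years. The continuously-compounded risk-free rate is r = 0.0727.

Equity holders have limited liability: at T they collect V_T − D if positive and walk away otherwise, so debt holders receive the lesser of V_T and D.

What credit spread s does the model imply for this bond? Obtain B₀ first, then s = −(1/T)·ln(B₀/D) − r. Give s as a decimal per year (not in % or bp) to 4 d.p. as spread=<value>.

d₁ = [ln(V₀/D) + (r + σ²/2)T] / (σ√T)
   = [ln(536.8522/195.4057) + (0.0727 + 0.5·0.2664²)·8.0057] / (0.2664·√8.0057)
   = [1.010645 + 0.866092] / 0.753761 = 2.489830
d₂ = d₁ − σ√T = 2.489830 − 0.753761 = 1.736068
N(d₁) = 0.993610,  N(d₂) = 0.958724,  e^(−rT) = 0.558772
E₀ = V₀·N(d₁) − D·e^(−rT)·N(d₂)
   = 536.8522·0.993610 − 195.4057·0.558772·0.958724 = 428.741229
B₀ = V₀ − E₀ = 536.8522 − 428.741229 = 108.110971
spread = −(1/T)·ln(B₀/D) − r = −(1/8.0057)·ln(108.110971/195.4057) − 0.0727 = 0.00123728

spread=0.0012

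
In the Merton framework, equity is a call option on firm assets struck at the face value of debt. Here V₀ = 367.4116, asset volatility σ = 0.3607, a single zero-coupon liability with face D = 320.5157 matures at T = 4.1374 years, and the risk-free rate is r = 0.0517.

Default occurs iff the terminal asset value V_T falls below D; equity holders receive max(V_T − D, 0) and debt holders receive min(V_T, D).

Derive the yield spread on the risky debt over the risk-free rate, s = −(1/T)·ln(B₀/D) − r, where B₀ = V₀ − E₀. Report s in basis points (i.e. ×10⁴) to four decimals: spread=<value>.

spread=459.3453

d₁ = [ln(V₀/D) + (r + σ²/2)T] / (σ√T)
   = [ln(367.4116/320.5157) + (0.0517 + 0.5·0.3607²)·4.1374] / (0.3607·√4.1374)
   = [0.136551 + 0.483051] / 0.733685 = 0.844507
d₂ = d₁ − σ√T = 0.844507 − 0.733685 = 0.110821
N(d₁) = 0.800807,  N(d₂) = 0.544121,  e^(−rT) = 0.807426
E₀ = V₀·N(d₁) − D·e^(−rT)·N(d₂)
   = 367.4116·0.800807 − 320.5157·0.807426·0.544121 = 153.411144
B₀ = V₀ − E₀ = 367.4116 − 153.411144 = 214.000456
spread = −(1/T)·ln(B₀/D) − r = −(1/4.1374)·ln(214.000456/320.5157) − 0.0517 = 0.04593453
in basis points: 0.04593453 × 10⁴ = 459.3453 bp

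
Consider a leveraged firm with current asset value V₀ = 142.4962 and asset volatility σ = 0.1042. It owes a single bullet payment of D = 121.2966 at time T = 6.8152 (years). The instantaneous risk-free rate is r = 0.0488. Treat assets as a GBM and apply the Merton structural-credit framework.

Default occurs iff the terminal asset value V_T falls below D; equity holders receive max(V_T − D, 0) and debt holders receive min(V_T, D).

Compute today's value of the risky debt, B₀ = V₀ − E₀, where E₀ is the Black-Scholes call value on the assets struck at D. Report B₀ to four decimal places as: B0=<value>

B0=86.5646

d₁ = [ln(V₀/D) + (r + σ²/2)T] / (σ√T)
   = [ln(142.4962/121.2966) + (0.0488 + 0.5·0.1042²)·6.8152] / (0.1042·√6.8152)
   = [0.161077 + 0.369580] / 0.272024 = 1.950773
d₂ = d₁ − σ√T = 1.950773 − 0.272024 = 1.678749
N(d₁) = 0.974458,  N(d₂) = 0.953400,  e^(−rT) = 0.717070
E₀ = V₀·N(d₁) − D·e^(−rT)·N(d₂)
   = 142.4962·0.974458 − 121.2966·0.717070·0.953400 = 55.931624
B₀ = V₀ − E₀ = 142.4962 − 55.931624 = 86.564576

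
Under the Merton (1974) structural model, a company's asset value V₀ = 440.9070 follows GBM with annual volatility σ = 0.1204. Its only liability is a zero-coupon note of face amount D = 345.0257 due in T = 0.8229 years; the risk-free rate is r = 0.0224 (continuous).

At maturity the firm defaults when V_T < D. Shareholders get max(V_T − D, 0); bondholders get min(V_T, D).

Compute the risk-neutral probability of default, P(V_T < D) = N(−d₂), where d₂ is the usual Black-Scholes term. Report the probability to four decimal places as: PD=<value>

d₁ = [ln(V₀/D) + (r + σ²/2)T] / (σ√T)
   = [ln(440.9070/345.0257) + (0.0224 + 0.5·0.1204²)·0.8229] / (0.1204·√0.8229)
   = [0.245215 + 0.024397] / 0.109219 = 2.468539
d₂ = d₁ − σ√T = 2.468539 − 0.109219 = 2.359319
risk-neutral PD = N(−d₂) = N(-2.359319) = 0.009154

PD=0.0092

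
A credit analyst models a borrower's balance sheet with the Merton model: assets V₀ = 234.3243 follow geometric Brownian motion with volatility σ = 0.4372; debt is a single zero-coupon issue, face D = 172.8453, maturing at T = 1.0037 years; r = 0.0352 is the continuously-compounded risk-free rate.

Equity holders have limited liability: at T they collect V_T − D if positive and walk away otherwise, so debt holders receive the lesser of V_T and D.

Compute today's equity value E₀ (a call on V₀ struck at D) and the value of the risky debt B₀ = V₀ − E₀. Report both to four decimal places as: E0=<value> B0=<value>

E0=78.1974 B0=156.1269

d₁ = [ln(V₀/D) + (r + σ²/2)T] / (σ√T)
   = [ln(234.3243/172.8453) + (0.0352 + 0.5·0.4372²)·1.0037] / (0.4372·√1.0037)
   = [0.304309 + 0.131256] / 0.438008 = 0.994422
d₂ = d₁ − σ√T = 0.994422 − 0.438008 = 0.556414
N(d₁) = 0.839991,  N(d₂) = 0.711036,  e^(−rT) = 0.965287
E₀ = V₀·N(d₁) − D·e^(−rT)·N(d₂)
   = 234.3243·0.839991 − 172.8453·0.965287·0.711036 = 78.197380
B₀ = V₀ − E₀ = 234.3243 − 78.197380 = 156.126920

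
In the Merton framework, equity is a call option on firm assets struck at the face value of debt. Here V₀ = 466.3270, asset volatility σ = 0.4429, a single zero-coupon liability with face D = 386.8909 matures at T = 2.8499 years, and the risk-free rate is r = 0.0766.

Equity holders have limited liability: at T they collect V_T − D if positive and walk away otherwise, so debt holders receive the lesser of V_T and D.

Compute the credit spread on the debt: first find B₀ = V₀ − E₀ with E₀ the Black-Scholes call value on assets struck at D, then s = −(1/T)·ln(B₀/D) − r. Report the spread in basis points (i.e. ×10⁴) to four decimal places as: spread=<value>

spread=626.5715

d₁ = [ln(V₀/D) + (r + σ²/2)T] / (σ√T)
   = [ln(466.3270/386.8909) + (0.0766 + 0.5·0.4429²)·2.8499] / (0.4429·√2.8499)
   = [0.186744 + 0.497821] / 0.747688 = 0.915576
d₂ = d₁ − σ√T = 0.915576 − 0.747688 = 0.167888
N(d₁) = 0.820055,  N(d₂) = 0.566664,  e^(−rT) = 0.803882
E₀ = V₀·N(d₁) − D·e^(−rT)·N(d₂)
   = 466.3270·0.820055 − 386.8909·0.803882·0.566664 = 206.172995
B₀ = V₀ − E₀ = 466.3270 − 206.172995 = 260.154005
spread = −(1/T)·ln(B₀/D) − r = −(1/2.8499)·ln(260.154005/386.8909) − 0.0766 = 0.06265715
in basis points: 0.06265715 × 10⁴ = 626.5715 bp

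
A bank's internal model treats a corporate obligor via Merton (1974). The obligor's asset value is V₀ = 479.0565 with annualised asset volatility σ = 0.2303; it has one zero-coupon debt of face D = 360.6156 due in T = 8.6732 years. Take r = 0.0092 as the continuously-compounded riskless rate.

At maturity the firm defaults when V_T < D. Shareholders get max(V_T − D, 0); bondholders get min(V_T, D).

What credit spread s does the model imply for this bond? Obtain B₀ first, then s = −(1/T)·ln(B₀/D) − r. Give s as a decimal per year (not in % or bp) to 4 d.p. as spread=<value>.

d₁ = [ln(V₀/D) + (r + σ²/2)T] / (σ√T)
   = [ln(479.0565/360.6156) + (0.0092 + 0.5·0.2303²)·8.6732] / (0.2303·√8.6732)
   = [0.284006 + 0.309798] / 0.678240 = 0.875507
d₂ = d₁ − σ√T = 0.875507 − 0.678240 = 0.197267
N(d₁) = 0.809351,  N(d₂) = 0.578191,  e^(−rT) = 0.923307
E₀ = V₀·N(d₁) − D·e^(−rT)·N(d₂)
   = 479.0565·0.809351 − 360.6156·0.923307·0.578191 = 195.211124
B₀ = V₀ − E₀ = 479.0565 − 195.211124 = 283.845376
spread = −(1/T)·ln(B₀/D) − r = −(1/8.6732)·ln(283.845376/360.6156) − 0.0092 = 0.01840030

spread=0.0184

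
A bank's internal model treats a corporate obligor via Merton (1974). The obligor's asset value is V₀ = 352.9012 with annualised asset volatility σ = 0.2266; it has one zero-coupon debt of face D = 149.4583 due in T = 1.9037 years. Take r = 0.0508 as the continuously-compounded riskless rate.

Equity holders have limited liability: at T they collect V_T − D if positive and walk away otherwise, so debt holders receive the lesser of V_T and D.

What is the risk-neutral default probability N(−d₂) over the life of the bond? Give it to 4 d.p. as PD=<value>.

PD=0.0019

d₁ = [ln(V₀/D) + (r + σ²/2)T] / (σ√T)
   = [ln(352.9012/149.4583) + (0.0508 + 0.5·0.2266²)·1.9037] / (0.2266·√1.9037)
   = [0.859171 + 0.145583] / 0.312651 = 3.213664
d₂ = d₁ − σ√T = 3.213664 − 0.312651 = 2.901014
risk-neutral PD = N(−d₂) = N(-2.901014) = 0.001860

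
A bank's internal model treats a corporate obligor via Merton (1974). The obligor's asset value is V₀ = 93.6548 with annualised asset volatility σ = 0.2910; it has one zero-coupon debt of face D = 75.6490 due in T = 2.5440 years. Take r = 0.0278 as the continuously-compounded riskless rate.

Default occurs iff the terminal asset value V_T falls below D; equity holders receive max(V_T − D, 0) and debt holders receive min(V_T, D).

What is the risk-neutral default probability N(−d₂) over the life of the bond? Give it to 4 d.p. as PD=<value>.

PD=0.3519

d₁ = [ln(V₀/D) + (r + σ²/2)T] / (σ√T)
   = [ln(93.6548/75.6490) + (0.0278 + 0.5·0.2910²)·2.5440] / (0.2910·√2.5440)
   = [0.213511 + 0.178437] / 0.464143 = 0.844458
d₂ = d₁ − σ√T = 0.844458 − 0.464143 = 0.380315
risk-neutral PD = N(−d₂) = N(-0.380315) = 0.351856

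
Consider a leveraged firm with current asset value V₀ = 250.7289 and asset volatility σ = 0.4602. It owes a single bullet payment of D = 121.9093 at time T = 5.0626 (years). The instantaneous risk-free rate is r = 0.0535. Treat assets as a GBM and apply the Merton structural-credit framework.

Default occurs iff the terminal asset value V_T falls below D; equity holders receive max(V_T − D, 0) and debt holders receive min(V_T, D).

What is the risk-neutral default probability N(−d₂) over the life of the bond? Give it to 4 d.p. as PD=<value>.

PD=0.3299

d₁ = [ln(V₀/D) + (r + σ²/2)T] / (σ√T)
   = [ln(250.7289/121.9093) + (0.0535 + 0.5·0.4602²)·5.0626] / (0.4602·√5.0626)
   = [0.721095 + 0.806938] / 1.035460 = 1.475704
d₂ = d₁ − σ√T = 1.475704 − 1.035460 = 0.440244
risk-neutral PD = N(−d₂) = N(-0.440244) = 0.329880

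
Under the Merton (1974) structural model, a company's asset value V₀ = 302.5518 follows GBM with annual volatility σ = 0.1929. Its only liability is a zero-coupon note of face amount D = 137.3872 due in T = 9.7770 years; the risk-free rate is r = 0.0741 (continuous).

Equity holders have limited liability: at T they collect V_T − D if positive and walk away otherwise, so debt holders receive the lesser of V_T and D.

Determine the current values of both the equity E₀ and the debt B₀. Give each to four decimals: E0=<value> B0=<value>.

d₁ = [ln(V₀/D) + (r + σ²/2)T] / (σ√T)
   = [ln(302.5518/137.3872) + (0.0741 + 0.5·0.1929²)·9.7770] / (0.1929·√9.7770)
   = [0.789449 + 0.906379] / 0.603163 = 2.811556
d₂ = d₁ − σ√T = 2.811556 − 0.603163 = 2.208393
N(d₁) = 0.997535,  N(d₂) = 0.986392,  e^(−rT) = 0.484579
E₀ = V₀·N(d₁) − D·e^(−rT)·N(d₂)
   = 302.5518·0.997535 − 137.3872·0.484579·0.986392 = 236.137061
B₀ = V₀ − E₀ = 302.5518 − 236.137061 = 66.414739

E0=236.1371 B0=66.4147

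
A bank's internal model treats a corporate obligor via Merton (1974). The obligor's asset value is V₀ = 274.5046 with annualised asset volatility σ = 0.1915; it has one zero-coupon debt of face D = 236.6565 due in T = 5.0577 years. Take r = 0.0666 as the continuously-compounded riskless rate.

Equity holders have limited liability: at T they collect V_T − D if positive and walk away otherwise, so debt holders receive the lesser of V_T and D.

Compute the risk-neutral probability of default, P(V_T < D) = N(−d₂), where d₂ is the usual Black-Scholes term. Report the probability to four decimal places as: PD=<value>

d₁ = [ln(V₀/D) + (r + σ²/2)T] / (σ√T)
   = [ln(274.5046/236.6565) + (0.0666 + 0.5·0.1915²)·5.0577] / (0.1915·√5.0577)
   = [0.148358 + 0.429581] / 0.430671 = 1.341953
d₂ = d₁ − σ√T = 1.341953 − 0.430671 = 0.911282
risk-neutral PD = N(−d₂) = N(-0.911282) = 0.181073

PD=0.1811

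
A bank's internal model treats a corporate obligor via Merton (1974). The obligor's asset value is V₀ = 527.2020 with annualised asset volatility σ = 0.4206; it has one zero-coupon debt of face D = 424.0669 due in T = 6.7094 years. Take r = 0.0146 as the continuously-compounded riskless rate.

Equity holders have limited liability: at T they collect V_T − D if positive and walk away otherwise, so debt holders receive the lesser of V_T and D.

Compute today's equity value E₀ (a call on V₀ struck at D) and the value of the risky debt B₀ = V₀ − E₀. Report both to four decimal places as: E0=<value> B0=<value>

d₁ = [ln(V₀/D) + (r + σ²/2)T] / (σ√T)
   = [ln(527.2020/424.0669) + (0.0146 + 0.5·0.4206²)·6.7094] / (0.4206·√6.7094)
   = [0.217693 + 0.691418] / 1.089460 = 0.834460
d₂ = d₁ − σ√T = 0.834460 − 1.089460 = -0.254999
N(d₁) = 0.797989,  N(d₂) = 0.399362,  e^(−rT) = 0.906688
E₀ = V₀·N(d₁) − D·e^(−rT)·N(d₂)
   = 527.2020·0.797989 − 424.0669·0.906688·0.399362 = 267.148367
B₀ = V₀ − E₀ = 527.2020 − 267.148367 = 260.053633

E0=267.1484 B0=260.0536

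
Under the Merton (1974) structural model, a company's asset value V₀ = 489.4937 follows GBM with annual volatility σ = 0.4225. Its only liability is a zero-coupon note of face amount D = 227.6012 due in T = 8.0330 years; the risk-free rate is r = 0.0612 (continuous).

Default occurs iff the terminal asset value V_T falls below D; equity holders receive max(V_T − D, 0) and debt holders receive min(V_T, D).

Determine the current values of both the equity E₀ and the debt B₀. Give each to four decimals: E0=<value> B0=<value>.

d₁ = [ln(V₀/D) + (r + σ²/2)T] / (σ√T)
   = [ln(489.4937/227.6012) + (0.0612 + 0.5·0.4225²)·8.0330] / (0.4225·√8.0330)
   = [0.765777 + 1.208590] / 1.197473 = 1.648778
d₂ = d₁ − σ√T = 1.648778 − 1.197473 = 0.451305
N(d₁) = 0.950403,  N(d₂) = 0.674115,  e^(−rT) = 0.611635
E₀ = V₀·N(d₁) − D·e^(−rT)·N(d₂)
   = 489.4937·0.950403 − 227.6012·0.611635·0.674115 = 371.373680
B₀ = V₀ − E₀ = 489.4937 − 371.373680 = 118.120020

E0=371.3737 B0=118.1200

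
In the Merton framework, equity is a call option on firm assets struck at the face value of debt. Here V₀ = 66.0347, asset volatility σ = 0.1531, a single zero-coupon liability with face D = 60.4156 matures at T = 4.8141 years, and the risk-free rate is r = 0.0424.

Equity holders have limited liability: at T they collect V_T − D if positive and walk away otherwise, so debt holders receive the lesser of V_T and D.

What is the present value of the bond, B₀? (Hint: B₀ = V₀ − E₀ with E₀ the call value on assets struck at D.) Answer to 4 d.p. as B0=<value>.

B0=47.2546

d₁ = [ln(V₀/D) + (r + σ²/2)T] / (σ√T)
   = [ln(66.0347/60.4156) + (0.0424 + 0.5·0.1531²)·4.8141] / (0.1531·√4.8141)
   = [0.088933 + 0.260538] / 0.335918 = 1.040348
d₂ = d₁ − σ√T = 1.040348 − 0.335918 = 0.704430
N(d₁) = 0.850911,  N(d₂) = 0.759418,  e^(−rT) = 0.815366
E₀ = V₀·N(d₁) − D·e^(−rT)·N(d₂)
   = 66.0347·0.850911 − 60.4156·0.815366·0.759418 = 18.780092
B₀ = V₀ − E₀ = 66.0347 − 18.780092 = 47.254608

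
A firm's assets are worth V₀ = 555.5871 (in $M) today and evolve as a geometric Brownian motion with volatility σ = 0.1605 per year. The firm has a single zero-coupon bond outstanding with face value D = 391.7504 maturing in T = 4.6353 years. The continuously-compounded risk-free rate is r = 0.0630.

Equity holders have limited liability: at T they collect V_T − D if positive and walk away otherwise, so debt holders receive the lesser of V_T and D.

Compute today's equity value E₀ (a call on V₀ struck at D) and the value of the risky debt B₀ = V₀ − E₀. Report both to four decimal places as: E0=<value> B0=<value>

d₁ = [ln(V₀/D) + (r + σ²/2)T] / (σ√T)
   = [ln(555.5871/391.7504) + (0.0630 + 0.5·0.1605²)·4.6353] / (0.1605·√4.6353)
   = [0.349400 + 0.351727] / 0.345552 = 2.029005
d₂ = d₁ − σ√T = 2.029005 − 0.345552 = 1.683453
N(d₁) = 0.978771,  N(d₂) = 0.953856,  e^(−rT) = 0.746751
E₀ = V₀·N(d₁) − D·e^(−rT)·N(d₂)
   = 555.5871·0.978771 − 391.7504·0.746751·0.953856 = 264.751611
B₀ = V₀ − E₀ = 555.5871 − 264.751611 = 290.835489

E0=264.7516 B0=290.8355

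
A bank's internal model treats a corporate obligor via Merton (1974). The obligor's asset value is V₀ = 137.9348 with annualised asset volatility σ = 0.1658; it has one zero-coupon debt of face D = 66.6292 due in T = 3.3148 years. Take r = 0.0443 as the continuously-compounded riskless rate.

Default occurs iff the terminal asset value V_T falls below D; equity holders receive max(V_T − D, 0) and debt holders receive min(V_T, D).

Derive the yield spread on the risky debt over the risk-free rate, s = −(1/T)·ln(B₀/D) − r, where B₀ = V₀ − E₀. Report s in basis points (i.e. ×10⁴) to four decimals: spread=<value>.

spread=0.7645

d₁ = [ln(V₀/D) + (r + σ²/2)T] / (σ√T)
   = [ln(137.9348/66.6292) + (0.0443 + 0.5·0.1658²)·3.3148] / (0.1658·√3.3148)
   = [0.727638 + 0.192407] / 0.301865 = 3.047867
d₂ = d₁ − σ√T = 3.047867 − 0.301865 = 2.746001
N(d₁) = 0.998848,  N(d₂) = 0.996984,  e^(−rT) = 0.863427
E₀ = V₀·N(d₁) − D·e^(−rT)·N(d₂)
   = 137.9348·0.998848 − 66.6292·0.863427·0.996984 = 80.419910
B₀ = V₀ − E₀ = 137.9348 − 80.419910 = 57.514890
spread = −(1/T)·ln(B₀/D) − r = −(1/3.3148)·ln(57.514890/66.6292) − 0.0443 = 0.00007645
in basis points: 0.00007645 × 10⁴ = 0.7645 bp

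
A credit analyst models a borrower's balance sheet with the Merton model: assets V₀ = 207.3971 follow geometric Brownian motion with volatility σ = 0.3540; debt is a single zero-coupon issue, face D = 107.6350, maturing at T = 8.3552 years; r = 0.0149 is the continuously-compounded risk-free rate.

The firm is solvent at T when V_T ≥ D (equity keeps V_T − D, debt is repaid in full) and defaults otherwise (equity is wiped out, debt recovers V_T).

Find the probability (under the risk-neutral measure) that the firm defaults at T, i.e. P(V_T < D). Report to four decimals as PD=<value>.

PD=0.4009

d₁ = [ln(V₀/D) + (r + σ²/2)T] / (σ√T)
   = [ln(207.3971/107.6350) + (0.0149 + 0.5·0.3540²)·8.3552] / (0.3540·√8.3552)
   = [0.655889 + 0.648013] / 1.023250 = 1.274275
d₂ = d₁ − σ√T = 1.274275 − 1.023250 = 0.251025
risk-neutral PD = N(−d₂) = N(-0.251025) = 0.400897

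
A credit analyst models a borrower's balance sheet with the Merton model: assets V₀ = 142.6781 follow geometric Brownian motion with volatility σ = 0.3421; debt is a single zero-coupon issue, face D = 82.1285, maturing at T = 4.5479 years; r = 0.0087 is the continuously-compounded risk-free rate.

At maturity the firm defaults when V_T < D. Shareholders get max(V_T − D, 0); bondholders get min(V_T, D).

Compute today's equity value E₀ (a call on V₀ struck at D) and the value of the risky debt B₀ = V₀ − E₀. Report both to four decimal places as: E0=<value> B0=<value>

d₁ = [ln(V₀/D) + (r + σ²/2)T] / (σ√T)
   = [ln(142.6781/82.1285) + (0.0087 + 0.5·0.3421²)·4.5479] / (0.3421·√4.5479)
   = [0.552306 + 0.305693] / 0.729556 = 1.176056
d₂ = d₁ − σ√T = 1.176056 − 0.729556 = 0.446500
N(d₁) = 0.880214,  N(d₂) = 0.672382,  e^(−rT) = 0.961206
E₀ = V₀·N(d₁) − D·e^(−rT)·N(d₂)
   = 142.6781·0.880214 − 82.1285·0.961206·0.672382 = 72.507782
B₀ = V₀ − E₀ = 142.6781 − 72.507782 = 70.170318

E0=72.5078 B0=70.1703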